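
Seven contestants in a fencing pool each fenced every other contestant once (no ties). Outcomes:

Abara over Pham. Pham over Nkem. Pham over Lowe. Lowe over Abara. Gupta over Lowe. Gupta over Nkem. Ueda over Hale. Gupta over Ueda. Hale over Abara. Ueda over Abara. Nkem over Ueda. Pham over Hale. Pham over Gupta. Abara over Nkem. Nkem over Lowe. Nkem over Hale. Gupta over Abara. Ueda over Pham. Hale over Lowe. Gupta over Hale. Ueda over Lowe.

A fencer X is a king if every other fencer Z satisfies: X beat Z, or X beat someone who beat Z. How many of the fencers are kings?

4

Lowe cannot reach Ueda, Hale, Gupta in two steps.
Ueda reaches everyone (king).
Nkem cannot reach Gupta in two steps.
Pham reaches everyone (king).
Hale cannot reach Ueda, Gupta in two steps.
Gupta reaches everyone (king).
Abara reaches everyone (king).
Kings: Ueda, Pham, Gupta, Abara — 4.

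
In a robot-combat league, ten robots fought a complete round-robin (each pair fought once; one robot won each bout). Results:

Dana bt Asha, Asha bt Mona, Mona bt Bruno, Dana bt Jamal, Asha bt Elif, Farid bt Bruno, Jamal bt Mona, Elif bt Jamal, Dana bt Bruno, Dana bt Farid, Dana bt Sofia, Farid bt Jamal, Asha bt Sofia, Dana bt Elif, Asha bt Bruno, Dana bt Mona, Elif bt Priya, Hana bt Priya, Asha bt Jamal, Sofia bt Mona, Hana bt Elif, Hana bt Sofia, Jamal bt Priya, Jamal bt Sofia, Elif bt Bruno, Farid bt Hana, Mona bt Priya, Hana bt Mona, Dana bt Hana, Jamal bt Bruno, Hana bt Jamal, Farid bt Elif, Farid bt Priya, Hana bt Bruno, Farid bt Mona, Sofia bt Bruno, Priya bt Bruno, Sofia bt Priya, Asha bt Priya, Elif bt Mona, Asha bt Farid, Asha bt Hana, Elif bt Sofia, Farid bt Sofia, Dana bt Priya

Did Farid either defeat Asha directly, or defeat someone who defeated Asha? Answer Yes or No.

Farid did not beat Asha directly.
Farid beat Mona, Priya, Jamal, Bruno, Sofia, Elif, Hana, but each of them lost to Asha. No two-step path.

No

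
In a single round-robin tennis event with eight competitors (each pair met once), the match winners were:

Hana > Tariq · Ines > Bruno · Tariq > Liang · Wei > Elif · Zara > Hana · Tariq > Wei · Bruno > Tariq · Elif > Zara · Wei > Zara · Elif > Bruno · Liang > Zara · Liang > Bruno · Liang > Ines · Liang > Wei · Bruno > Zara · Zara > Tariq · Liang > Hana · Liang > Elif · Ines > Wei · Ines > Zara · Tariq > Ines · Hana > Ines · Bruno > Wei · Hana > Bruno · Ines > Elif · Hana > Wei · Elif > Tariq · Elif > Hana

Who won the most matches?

Liang

Win totals: Wei 2, Zara 2, Ines 4, Elif 4, Liang 6, Bruno 3, Hana 4, Tariq 3.
Liang leads with 6 wins (next highest: 4).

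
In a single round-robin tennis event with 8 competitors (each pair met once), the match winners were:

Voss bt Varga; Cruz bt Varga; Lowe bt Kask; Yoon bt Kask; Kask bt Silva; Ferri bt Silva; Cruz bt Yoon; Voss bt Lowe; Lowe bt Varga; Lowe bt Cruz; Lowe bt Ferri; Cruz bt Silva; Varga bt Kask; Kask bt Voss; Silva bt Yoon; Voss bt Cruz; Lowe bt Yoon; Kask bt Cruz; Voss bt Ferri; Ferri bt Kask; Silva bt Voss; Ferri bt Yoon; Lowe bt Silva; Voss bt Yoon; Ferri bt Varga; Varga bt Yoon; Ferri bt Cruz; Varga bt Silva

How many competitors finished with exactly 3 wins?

Win totals: Varga 3, Voss 5, Yoon 1, Cruz 3, Lowe 6, Silva 2, Ferri 5, Kask 3.
Exactly 3: Varga, Cruz, Kask — 3 competitors.

3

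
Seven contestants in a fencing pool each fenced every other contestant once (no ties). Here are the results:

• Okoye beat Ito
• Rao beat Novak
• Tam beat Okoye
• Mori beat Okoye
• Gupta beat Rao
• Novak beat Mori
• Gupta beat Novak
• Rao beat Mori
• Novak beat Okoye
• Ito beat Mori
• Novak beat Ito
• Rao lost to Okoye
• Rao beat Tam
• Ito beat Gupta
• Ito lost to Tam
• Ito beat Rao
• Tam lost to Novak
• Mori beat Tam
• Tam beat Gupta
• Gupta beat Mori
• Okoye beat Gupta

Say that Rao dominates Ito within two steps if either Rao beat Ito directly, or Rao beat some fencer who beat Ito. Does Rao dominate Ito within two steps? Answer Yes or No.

Rao did not beat Ito directly.
Rao beat Tam, Mori, Novak. Of those, Tam beat Ito.

Yes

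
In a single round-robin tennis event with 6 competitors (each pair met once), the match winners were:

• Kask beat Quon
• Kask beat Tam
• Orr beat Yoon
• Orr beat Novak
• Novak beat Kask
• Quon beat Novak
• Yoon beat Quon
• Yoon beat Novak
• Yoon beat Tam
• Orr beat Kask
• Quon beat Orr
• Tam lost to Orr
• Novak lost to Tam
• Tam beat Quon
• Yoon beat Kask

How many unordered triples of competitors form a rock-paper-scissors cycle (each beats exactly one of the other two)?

Of the C(6,3) = 20 triples, the cyclic ones are: {Kask, Orr, Quon}; {Kask, Quon, Novak}; {Kask, Tam, Novak}; {Yoon, Orr, Quon}; {Orr, Quon, Tam}.
That is 5.

5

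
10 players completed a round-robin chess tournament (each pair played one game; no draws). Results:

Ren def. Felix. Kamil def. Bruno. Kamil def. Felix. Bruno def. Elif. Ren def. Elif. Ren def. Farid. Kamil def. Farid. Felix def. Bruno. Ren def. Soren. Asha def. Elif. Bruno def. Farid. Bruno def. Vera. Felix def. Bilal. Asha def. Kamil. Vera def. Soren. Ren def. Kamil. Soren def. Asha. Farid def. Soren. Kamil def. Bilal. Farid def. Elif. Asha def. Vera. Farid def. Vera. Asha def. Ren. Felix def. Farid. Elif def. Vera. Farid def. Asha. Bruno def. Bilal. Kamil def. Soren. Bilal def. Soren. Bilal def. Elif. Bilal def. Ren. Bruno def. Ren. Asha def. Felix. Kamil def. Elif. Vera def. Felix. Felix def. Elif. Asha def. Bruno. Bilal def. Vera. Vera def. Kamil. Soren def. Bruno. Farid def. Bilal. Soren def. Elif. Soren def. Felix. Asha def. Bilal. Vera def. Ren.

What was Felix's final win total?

4

Felix's results: beat Bilal, Elif, Farid, Bruno; lost to Kamil, Asha, Vera, Ren, Soren.
That is 4 wins.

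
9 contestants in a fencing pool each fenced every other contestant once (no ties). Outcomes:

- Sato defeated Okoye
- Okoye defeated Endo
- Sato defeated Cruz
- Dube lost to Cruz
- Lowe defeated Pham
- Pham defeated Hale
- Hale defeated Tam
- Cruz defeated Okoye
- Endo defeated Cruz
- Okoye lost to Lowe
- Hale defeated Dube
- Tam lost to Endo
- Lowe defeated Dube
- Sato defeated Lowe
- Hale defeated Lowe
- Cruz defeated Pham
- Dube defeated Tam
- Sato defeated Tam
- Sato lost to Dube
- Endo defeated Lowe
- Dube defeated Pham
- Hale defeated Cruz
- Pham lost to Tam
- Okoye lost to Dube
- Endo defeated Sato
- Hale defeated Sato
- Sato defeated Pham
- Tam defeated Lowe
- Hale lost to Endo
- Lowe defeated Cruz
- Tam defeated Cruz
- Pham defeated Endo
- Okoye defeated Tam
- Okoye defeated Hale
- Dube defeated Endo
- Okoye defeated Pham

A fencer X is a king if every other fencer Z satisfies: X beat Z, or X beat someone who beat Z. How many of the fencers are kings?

Lowe reaches everyone (king).
Cruz cannot reach Lowe in two steps.
Okoye reaches everyone (king).
Dube reaches everyone (king).
Endo reaches everyone (king).
Tam cannot reach Sato in two steps.
Sato reaches everyone (king).
Hale reaches everyone (king).
Pham cannot reach Okoye in two steps.
Kings: Lowe, Okoye, Dube, Endo, Sato, Hale — 6.

6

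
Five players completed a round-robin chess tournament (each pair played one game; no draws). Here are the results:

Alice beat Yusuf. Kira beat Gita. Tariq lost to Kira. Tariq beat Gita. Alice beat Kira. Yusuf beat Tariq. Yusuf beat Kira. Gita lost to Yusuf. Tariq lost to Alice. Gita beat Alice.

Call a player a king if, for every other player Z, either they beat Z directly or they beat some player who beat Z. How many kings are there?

3

Kira cannot reach Yusuf in two steps.
Yusuf reaches everyone (king).
Gita reaches everyone (king).
Tariq cannot reach Kira, Yusuf in two steps.
Alice reaches everyone (king).
Kings: Yusuf, Gita, Alice — 3.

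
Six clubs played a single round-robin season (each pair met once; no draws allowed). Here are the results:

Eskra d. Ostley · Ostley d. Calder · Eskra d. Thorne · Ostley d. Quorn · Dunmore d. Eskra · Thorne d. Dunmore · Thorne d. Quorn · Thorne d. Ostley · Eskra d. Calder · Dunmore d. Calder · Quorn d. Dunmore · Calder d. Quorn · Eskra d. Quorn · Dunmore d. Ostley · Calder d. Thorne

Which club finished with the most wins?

Win totals: Dunmore 3, Ostley 2, Calder 2, Thorne 3, Eskra 4, Quorn 1.
Eskra leads with 4 wins (next highest: 3).

Eskra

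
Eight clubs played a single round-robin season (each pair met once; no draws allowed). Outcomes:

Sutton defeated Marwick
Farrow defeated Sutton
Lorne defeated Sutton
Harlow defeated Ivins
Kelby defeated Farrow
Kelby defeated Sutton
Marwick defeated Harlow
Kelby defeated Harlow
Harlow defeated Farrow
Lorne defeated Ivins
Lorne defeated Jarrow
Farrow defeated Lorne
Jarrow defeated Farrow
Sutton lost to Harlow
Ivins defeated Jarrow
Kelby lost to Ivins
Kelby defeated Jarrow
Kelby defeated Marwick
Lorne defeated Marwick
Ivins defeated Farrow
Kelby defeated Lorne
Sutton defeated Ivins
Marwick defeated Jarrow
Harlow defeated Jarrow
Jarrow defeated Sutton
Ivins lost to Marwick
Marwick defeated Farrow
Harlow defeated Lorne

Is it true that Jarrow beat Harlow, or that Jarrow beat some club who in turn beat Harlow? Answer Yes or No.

Jarrow did not beat Harlow directly.
Jarrow beat Sutton, Farrow, but each of them lost to Harlow. No two-step path.

No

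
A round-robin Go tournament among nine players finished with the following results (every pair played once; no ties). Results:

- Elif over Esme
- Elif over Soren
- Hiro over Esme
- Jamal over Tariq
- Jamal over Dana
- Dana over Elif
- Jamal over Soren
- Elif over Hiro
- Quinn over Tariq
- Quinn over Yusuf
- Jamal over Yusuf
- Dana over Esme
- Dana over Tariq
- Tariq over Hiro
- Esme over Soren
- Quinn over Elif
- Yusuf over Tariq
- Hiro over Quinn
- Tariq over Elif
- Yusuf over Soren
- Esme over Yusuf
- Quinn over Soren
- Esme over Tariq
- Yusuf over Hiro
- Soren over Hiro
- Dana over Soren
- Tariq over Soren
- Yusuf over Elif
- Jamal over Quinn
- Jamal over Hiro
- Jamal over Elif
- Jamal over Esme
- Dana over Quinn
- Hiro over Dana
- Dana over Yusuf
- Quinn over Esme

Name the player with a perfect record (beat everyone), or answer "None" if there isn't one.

Jamal

Jamal has 8 wins out of 8 opponents — a perfect record.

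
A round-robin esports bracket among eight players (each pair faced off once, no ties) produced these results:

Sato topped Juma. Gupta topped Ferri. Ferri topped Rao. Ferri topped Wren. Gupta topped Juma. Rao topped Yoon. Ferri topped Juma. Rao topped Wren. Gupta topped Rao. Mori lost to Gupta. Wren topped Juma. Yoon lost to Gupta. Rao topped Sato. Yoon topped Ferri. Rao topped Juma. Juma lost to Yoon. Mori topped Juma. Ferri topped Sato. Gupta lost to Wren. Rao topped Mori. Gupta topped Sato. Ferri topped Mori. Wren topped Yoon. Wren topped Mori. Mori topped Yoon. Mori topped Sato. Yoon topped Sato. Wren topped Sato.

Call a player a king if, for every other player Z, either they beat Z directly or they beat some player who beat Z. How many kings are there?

Wren reaches everyone (king).
Rao reaches everyone (king).
Ferri reaches everyone (king).
Mori cannot reach Wren, Rao, Gupta in two steps.
Yoon cannot reach Gupta in two steps.
Sato cannot reach Wren, Rao, Ferri, Mori, Yoon, Gupta in two steps.
Juma cannot reach Wren, Rao, Ferri, Mori, Yoon, Sato, Gupta in two steps.
Gupta reaches everyone (king).
Kings: Wren, Rao, Ferri, Gupta — 4.

4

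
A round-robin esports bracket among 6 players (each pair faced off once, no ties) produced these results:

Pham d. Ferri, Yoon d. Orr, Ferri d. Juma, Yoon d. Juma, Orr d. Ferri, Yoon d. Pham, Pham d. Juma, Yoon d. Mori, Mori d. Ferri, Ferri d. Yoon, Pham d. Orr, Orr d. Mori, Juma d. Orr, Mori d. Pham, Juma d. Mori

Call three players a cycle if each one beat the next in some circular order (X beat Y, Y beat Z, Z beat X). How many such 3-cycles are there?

7

Win totals: Yoon 4, Ferri 2, Juma 2, Mori 2, Orr 2, Pham 3.
A player with w wins dominates both others in C(w,2) triples; summing gives 6 + 1 + 1 + 1 + 1 + 3 = 13 transitive triples.
Total triples C(6,3) = 20, so cyclic triples = 20 − 13 = 7.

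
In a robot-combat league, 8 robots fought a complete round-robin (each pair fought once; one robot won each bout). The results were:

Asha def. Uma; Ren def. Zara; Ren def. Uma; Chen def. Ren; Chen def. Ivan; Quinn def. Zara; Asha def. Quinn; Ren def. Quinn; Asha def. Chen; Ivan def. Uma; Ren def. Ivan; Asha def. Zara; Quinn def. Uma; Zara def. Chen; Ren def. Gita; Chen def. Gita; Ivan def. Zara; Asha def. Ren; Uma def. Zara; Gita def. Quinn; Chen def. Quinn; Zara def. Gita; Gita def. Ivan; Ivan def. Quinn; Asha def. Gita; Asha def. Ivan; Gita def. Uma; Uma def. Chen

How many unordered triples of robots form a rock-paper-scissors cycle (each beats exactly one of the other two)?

Win totals: Asha 7, Ren 5, Quinn 2, Ivan 3, Uma 2, Zara 2, Chen 4, Gita 3.
A robot with w wins dominates both others in C(w,2) triples; summing gives 21 + 10 + 1 + 3 + 1 + 1 + 6 + 3 = 46 transitive triples.
Total triples C(8,3) = 56, so cyclic triples = 56 − 46 = 10.

10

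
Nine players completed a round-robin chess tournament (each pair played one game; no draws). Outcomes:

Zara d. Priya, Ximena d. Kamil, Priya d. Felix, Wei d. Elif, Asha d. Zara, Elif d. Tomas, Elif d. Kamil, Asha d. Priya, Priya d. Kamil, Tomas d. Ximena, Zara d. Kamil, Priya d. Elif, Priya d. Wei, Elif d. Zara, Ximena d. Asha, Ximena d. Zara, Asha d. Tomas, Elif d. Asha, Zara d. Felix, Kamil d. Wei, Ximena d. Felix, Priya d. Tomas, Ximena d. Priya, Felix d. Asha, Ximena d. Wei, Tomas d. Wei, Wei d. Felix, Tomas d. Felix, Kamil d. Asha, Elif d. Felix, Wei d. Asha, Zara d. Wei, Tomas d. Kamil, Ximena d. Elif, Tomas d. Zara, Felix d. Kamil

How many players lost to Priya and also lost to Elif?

Priya beat: Kamil, Elif, Felix, Tomas, Wei.
Elif beat: Kamil, Felix, Asha, Tomas, Zara.
Both beat: Kamil, Felix, Tomas — 3.

3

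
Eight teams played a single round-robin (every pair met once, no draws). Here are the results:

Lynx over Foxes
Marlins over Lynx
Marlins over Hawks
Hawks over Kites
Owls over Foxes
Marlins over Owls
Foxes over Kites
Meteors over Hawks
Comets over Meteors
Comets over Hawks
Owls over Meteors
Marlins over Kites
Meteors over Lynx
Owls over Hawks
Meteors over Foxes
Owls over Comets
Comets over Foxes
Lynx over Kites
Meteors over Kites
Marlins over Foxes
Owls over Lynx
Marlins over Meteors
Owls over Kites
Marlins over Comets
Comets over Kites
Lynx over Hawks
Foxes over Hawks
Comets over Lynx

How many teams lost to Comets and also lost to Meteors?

Comets beat: Kites, Meteors, Lynx, Hawks, Foxes.
Meteors beat: Kites, Lynx, Hawks, Foxes.
Both beat: Kites, Lynx, Hawks, Foxes — 4.

4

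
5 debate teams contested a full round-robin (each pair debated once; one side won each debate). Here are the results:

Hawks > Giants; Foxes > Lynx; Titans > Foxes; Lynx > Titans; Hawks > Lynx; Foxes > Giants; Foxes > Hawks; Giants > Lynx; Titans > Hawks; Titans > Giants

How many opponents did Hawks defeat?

2

Hawks' results: beat Giants, Lynx; lost to Foxes, Titans.
That is 2 wins.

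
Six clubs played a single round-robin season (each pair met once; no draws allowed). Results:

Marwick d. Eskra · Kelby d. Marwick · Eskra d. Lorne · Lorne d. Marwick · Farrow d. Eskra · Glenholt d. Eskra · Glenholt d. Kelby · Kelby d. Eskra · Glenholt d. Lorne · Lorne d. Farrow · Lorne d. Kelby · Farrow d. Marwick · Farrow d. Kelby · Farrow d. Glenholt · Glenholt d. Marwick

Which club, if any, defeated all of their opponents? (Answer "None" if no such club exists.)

None

Highest win total is Glenholt with 4 (out of 5 possible).
Glenholt lost to Farrow, so no club went undefeated.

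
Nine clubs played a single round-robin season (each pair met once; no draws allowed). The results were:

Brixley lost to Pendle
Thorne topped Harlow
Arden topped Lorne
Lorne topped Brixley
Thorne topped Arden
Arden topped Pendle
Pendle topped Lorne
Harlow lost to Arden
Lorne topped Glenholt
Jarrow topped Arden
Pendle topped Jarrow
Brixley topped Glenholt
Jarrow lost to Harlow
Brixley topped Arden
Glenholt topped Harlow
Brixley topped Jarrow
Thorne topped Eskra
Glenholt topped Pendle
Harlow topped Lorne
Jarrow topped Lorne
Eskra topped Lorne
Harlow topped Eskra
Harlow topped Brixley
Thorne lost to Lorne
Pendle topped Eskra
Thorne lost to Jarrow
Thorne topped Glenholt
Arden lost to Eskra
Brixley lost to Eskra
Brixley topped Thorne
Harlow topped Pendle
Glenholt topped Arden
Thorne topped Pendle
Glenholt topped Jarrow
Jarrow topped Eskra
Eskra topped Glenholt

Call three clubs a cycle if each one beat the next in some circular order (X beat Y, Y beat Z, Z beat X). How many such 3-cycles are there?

Win totals: Pendle 4, Harlow 5, Brixley 4, Thorne 5, Eskra 4, Jarrow 4, Arden 3, Lorne 3, Glenholt 4.
A club with w wins dominates both others in C(w,2) triples; summing gives 6 + 10 + 6 + 10 + 6 + 6 + 3 + 3 + 6 = 56 transitive triples.
Total triples C(9,3) = 84, so cyclic triples = 84 − 56 = 28.

28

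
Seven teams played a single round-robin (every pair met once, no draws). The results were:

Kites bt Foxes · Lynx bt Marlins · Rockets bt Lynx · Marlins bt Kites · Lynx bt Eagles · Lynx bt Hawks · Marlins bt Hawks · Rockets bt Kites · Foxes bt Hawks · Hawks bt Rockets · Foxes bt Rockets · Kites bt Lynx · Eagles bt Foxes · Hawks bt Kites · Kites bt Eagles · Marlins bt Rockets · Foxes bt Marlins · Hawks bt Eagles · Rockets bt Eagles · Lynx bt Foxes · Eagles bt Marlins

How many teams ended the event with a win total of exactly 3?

Win totals: Hawks 3, Marlins 3, Rockets 3, Foxes 3, Lynx 4, Eagles 2, Kites 3.
Exactly 3: Hawks, Marlins, Rockets, Foxes, Kites — 5 teams.

5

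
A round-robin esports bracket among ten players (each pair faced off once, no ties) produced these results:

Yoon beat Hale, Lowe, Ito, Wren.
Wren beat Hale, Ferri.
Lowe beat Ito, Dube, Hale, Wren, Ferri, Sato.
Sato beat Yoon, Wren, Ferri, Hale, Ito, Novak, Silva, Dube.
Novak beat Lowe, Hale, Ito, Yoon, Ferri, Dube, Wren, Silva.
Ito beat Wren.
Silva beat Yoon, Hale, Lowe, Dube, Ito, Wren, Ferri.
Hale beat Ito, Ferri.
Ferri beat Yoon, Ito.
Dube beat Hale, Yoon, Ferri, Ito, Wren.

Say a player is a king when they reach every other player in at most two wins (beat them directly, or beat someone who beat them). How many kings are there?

3

Novak reaches everyone (king).
Yoon cannot reach Novak, Silva in two steps.
Silva cannot reach Novak in two steps.
Lowe reaches everyone (king).
Wren cannot reach Novak, Silva, Lowe, Dube, Sato in two steps.
Ferri cannot reach Novak, Silva, Dube, Sato in two steps.
Ito cannot reach Novak, Yoon, Silva, Lowe, Dube, Sato in two steps.
Dube cannot reach Novak, Silva, Sato in two steps.
Sato reaches everyone (king).
Hale cannot reach Novak, Silva, Lowe, Dube, Sato in two steps.
Kings: Novak, Lowe, Sato — 3.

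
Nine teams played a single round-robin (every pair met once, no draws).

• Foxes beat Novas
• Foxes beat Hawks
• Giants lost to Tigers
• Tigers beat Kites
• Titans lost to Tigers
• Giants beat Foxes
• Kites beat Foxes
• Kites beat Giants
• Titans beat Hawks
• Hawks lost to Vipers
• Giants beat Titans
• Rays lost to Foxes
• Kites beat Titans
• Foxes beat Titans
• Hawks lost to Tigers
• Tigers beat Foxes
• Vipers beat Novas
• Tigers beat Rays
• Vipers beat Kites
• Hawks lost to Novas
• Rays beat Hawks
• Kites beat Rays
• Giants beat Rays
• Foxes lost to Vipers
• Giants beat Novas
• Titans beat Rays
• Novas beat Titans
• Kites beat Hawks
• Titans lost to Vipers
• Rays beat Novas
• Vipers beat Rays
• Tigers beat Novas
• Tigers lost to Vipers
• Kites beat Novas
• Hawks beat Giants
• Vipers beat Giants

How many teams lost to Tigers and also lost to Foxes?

Tigers beat: Novas, Kites, Titans, Giants, Hawks, Rays, Foxes.
Foxes beat: Novas, Titans, Hawks, Rays.
Both beat: Novas, Titans, Hawks, Rays — 4.

4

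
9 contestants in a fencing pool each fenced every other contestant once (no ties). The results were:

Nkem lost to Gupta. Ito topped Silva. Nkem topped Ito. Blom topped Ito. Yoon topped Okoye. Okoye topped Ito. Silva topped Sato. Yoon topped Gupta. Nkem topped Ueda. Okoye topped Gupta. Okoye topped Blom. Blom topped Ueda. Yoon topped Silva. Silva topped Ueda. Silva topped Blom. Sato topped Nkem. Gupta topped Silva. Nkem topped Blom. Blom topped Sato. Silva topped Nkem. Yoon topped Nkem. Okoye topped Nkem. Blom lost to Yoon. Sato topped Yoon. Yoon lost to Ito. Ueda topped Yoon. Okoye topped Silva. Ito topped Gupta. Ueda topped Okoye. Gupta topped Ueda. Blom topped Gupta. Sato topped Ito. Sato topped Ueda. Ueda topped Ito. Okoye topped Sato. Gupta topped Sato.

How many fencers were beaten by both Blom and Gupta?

2

Blom beat: Ueda, Gupta, Sato, Ito.
Gupta beat: Silva, Ueda, Nkem, Sato.
Both beat: Ueda, Sato — 2.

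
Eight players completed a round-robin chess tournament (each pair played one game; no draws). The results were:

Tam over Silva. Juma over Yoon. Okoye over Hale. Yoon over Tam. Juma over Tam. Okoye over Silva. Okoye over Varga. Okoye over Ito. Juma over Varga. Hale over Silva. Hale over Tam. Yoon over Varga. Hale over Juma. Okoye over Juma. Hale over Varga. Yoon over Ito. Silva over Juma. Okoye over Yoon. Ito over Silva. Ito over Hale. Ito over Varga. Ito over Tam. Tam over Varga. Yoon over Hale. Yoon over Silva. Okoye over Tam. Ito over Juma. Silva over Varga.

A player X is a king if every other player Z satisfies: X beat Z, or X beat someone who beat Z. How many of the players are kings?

1

Juma cannot reach Okoye in two steps.
Hale cannot reach Okoye, Ito in two steps.
Tam cannot reach Hale, Okoye, Ito, Yoon in two steps.
Okoye reaches everyone (king).
Ito cannot reach Okoye in two steps.
Varga cannot reach Juma, Hale, Tam, Okoye, Ito, Yoon, Silva in two steps.
Yoon cannot reach Okoye in two steps.
Silva cannot reach Hale, Okoye, Ito in two steps.
Kings: Okoye — 1.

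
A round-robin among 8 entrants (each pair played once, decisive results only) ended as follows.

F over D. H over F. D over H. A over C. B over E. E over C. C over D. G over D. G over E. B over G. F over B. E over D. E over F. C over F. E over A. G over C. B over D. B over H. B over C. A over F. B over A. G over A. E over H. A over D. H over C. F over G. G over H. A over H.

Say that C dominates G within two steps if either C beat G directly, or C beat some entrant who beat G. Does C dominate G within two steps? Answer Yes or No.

Yes

C did not beat G directly.
C beat D, F. Of those, F beat G.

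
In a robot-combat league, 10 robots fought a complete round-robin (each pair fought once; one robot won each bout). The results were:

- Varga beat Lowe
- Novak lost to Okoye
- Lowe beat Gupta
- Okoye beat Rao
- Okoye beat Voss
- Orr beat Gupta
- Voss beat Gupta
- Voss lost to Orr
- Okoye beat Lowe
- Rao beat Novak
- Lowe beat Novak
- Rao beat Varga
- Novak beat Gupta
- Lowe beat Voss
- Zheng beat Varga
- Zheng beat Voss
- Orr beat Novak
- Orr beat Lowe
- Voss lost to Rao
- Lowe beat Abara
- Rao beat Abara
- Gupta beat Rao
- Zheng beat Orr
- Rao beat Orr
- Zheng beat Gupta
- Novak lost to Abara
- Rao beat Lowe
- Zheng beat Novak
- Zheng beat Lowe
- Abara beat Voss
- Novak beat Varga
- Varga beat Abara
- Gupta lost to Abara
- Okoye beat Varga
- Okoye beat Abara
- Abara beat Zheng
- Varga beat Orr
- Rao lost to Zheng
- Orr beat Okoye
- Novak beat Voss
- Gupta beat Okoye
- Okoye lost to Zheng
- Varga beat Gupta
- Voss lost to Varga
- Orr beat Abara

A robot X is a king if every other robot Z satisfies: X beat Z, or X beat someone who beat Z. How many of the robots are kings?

Novak cannot reach Zheng in two steps.
Voss cannot reach Novak, Varga, Lowe, Orr, Abara, Zheng in two steps.
Varga reaches everyone (king).
Lowe cannot reach Orr in two steps.
Orr reaches everyone (king).
Abara reaches everyone (king).
Zheng reaches everyone (king).
Okoye reaches everyone (king).
Gupta cannot reach Zheng in two steps.
Rao reaches everyone (king).
Kings: Varga, Orr, Abara, Zheng, Okoye, Rao — 6.

6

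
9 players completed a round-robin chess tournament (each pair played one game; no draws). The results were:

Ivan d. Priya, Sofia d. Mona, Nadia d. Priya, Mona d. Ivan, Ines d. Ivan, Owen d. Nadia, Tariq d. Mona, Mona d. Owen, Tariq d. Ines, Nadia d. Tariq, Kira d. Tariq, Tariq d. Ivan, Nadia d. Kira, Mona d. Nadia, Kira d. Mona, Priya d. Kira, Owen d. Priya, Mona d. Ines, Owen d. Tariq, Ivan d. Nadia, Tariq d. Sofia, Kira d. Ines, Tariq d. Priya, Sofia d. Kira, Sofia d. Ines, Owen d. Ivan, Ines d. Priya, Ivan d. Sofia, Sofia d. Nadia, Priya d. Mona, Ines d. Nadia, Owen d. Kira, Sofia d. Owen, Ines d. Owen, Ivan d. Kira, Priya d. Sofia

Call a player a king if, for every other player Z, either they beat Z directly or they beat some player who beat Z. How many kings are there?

8

Mona reaches everyone (king).
Ivan reaches everyone (king).
Sofia reaches everyone (king).
Owen reaches everyone (king).
Tariq reaches everyone (king).
Priya reaches everyone (king).
Kira reaches everyone (king).
Ines reaches everyone (king).
Nadia cannot reach Owen in two steps.
Kings: Mona, Ivan, Sofia, Owen, Tariq, Priya, Kira, Ines — 8.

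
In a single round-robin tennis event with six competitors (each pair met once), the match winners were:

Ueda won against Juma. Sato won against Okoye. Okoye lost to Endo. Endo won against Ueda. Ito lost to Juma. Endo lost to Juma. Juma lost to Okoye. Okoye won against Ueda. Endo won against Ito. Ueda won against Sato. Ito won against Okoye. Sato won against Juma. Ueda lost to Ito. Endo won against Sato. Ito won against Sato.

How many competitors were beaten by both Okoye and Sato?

Okoye beat: Juma, Ueda.
Sato beat: Juma, Okoye.
Both beat: Juma — 1.

1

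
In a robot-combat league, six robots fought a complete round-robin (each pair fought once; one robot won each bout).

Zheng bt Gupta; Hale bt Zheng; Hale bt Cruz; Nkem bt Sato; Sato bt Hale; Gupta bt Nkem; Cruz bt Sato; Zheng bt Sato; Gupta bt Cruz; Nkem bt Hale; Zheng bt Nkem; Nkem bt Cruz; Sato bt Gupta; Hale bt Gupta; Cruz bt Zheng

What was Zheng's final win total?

Zheng's results: beat Nkem, Gupta, Sato; lost to Hale, Cruz.
That is 3 wins.

3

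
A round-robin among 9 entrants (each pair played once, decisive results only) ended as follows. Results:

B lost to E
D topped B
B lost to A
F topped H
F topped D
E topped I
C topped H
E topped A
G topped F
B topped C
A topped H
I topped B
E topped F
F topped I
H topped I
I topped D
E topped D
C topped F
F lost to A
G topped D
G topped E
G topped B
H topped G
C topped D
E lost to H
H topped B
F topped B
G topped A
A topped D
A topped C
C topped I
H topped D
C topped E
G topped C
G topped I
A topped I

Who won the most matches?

Win totals: A 6, B 1, C 5, D 1, E 5, F 4, G 7, H 5, I 2.
G leads with 7 wins (next highest: 6).

G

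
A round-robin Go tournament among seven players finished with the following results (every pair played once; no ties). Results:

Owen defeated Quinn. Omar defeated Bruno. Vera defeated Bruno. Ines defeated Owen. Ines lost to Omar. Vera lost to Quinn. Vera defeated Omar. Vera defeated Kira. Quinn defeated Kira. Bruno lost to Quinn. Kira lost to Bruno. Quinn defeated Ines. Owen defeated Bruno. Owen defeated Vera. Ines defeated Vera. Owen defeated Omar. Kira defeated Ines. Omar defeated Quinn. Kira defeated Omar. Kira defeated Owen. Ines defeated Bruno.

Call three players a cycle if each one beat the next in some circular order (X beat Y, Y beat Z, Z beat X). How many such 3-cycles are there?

11

Win totals: Vera 3, Bruno 1, Quinn 4, Kira 3, Ines 3, Omar 3, Owen 4.
A player with w wins dominates both others in C(w,2) triples; summing gives 3 + 0 + 6 + 3 + 3 + 3 + 6 = 24 transitive triples.
Total triples C(7,3) = 35, so cyclic triples = 35 − 24 = 11.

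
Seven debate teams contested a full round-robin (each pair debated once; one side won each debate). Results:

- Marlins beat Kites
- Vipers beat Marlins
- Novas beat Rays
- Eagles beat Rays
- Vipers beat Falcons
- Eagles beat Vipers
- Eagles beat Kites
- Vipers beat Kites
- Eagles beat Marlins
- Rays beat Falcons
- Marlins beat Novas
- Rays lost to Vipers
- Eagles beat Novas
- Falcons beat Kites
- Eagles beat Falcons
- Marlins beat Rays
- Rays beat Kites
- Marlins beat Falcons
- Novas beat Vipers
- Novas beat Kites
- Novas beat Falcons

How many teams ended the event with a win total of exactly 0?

1

Win totals: Marlins 4, Falcons 1, Eagles 6, Novas 4, Kites 0, Rays 2, Vipers 4.
Exactly 0: Kites — 1 team.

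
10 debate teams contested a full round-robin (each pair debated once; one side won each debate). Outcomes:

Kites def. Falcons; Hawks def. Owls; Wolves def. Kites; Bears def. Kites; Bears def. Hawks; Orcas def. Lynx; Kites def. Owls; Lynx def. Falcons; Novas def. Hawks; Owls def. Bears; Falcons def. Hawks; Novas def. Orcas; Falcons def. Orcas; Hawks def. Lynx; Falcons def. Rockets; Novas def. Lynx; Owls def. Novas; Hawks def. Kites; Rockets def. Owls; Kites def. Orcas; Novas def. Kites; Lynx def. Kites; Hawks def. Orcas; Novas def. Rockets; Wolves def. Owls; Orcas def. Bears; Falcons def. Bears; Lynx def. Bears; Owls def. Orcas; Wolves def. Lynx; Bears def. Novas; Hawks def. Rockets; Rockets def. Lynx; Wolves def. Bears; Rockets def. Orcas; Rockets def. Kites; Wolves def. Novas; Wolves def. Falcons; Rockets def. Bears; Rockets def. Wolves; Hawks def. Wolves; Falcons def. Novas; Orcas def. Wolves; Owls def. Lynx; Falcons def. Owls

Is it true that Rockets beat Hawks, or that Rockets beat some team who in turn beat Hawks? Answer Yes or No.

Yes

Rockets did not beat Hawks directly.
Rockets beat Owls, Bears, Wolves, Kites, Orcas, Lynx. Of those, Bears beat Hawks.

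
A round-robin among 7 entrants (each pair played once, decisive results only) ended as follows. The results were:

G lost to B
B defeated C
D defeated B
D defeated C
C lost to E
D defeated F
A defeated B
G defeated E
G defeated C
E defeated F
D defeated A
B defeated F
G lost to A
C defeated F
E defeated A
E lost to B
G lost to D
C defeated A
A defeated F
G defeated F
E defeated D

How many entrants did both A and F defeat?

0

A beat: B, F, G.
F beat: no one.
No one was beaten by both.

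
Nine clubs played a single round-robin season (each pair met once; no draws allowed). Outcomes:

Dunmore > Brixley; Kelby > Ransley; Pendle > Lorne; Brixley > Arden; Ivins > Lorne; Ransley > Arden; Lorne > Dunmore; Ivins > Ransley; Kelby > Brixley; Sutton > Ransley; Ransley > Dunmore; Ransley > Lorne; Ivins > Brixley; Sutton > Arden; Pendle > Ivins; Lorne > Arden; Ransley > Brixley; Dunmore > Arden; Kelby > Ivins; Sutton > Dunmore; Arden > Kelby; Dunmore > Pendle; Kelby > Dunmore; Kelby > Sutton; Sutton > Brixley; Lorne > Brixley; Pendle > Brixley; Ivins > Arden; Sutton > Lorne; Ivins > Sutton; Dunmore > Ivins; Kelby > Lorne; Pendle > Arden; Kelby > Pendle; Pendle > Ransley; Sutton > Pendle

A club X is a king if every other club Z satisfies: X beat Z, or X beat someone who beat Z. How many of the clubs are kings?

6

Arden reaches everyone (king).
Kelby reaches everyone (king).
Brixley cannot reach Ransley, Ivins, Sutton, Dunmore, Lorne, Pendle in two steps.
Ransley cannot reach Sutton in two steps.
Ivins reaches everyone (king).
Sutton reaches everyone (king).
Dunmore reaches everyone (king).
Lorne cannot reach Ransley, Sutton in two steps.
Pendle reaches everyone (king).
Kings: Arden, Kelby, Ivins, Sutton, Dunmore, Pendle — 6.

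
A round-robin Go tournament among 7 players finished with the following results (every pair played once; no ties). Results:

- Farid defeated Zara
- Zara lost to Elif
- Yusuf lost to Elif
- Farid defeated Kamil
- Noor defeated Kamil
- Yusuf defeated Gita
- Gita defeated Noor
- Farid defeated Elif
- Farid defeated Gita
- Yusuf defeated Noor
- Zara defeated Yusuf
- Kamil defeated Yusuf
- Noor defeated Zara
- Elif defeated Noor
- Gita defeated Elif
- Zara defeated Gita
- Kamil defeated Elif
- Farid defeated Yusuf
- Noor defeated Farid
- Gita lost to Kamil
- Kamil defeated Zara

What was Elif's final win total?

3

Elif's results: beat Noor, Zara, Yusuf; lost to Farid, Kamil, Gita.
That is 3 wins.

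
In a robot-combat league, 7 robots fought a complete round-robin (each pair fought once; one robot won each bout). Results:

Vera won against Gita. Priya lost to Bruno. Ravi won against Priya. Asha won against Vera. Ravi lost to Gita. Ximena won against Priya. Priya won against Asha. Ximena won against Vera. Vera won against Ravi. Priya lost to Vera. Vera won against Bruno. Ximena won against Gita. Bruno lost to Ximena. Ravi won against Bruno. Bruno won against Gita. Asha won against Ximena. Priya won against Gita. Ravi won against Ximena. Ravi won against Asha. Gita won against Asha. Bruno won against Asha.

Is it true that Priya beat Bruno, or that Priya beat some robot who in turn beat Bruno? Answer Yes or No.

Priya did not beat Bruno directly.
Priya beat Gita, Asha, but each of them lost to Bruno. No two-step path.

No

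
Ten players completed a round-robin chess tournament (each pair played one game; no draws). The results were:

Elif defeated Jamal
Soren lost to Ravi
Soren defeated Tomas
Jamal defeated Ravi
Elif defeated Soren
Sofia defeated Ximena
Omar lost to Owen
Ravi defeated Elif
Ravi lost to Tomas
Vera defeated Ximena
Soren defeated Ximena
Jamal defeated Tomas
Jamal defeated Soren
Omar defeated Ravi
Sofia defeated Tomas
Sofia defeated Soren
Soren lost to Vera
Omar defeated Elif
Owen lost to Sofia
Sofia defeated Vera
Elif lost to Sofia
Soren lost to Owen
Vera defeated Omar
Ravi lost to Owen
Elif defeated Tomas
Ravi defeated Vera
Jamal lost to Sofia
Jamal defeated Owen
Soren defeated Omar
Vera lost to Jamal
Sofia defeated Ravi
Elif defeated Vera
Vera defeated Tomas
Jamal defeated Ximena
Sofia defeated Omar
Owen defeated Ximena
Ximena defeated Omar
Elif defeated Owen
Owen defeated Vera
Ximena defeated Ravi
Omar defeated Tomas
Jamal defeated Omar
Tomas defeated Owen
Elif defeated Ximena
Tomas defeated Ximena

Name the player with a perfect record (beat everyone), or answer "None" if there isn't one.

Sofia has 9 wins out of 9 opponents — a perfect record.

Sofia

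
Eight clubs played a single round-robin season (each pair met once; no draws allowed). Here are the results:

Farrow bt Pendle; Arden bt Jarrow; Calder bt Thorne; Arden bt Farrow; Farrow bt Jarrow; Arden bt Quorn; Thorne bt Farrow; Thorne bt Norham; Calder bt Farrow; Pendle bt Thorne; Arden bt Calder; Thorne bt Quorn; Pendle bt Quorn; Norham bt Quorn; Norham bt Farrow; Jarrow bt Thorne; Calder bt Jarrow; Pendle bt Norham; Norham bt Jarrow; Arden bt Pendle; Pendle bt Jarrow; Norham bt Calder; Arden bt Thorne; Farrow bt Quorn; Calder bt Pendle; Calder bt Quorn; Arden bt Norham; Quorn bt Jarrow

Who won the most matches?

Win totals: Quorn 1, Calder 5, Farrow 3, Pendle 4, Jarrow 1, Arden 7, Norham 4, Thorne 3.
Arden leads with 7 wins (next highest: 5).

Arden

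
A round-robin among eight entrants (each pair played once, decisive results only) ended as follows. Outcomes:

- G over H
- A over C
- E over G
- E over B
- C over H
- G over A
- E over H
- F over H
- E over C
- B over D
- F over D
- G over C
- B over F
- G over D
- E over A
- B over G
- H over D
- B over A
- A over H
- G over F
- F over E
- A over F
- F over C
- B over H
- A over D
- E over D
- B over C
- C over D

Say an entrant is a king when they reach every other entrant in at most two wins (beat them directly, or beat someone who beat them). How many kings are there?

3

A cannot reach B, G in two steps.
B reaches everyone (king).
C cannot reach A, B, E, F, G in two steps.
D cannot reach A, B, C, E, F, G, H in two steps.
E reaches everyone (king).
F reaches everyone (king).
G cannot reach B in two steps.
H cannot reach A, B, C, E, F, G in two steps.
Kings: B, E, F — 3.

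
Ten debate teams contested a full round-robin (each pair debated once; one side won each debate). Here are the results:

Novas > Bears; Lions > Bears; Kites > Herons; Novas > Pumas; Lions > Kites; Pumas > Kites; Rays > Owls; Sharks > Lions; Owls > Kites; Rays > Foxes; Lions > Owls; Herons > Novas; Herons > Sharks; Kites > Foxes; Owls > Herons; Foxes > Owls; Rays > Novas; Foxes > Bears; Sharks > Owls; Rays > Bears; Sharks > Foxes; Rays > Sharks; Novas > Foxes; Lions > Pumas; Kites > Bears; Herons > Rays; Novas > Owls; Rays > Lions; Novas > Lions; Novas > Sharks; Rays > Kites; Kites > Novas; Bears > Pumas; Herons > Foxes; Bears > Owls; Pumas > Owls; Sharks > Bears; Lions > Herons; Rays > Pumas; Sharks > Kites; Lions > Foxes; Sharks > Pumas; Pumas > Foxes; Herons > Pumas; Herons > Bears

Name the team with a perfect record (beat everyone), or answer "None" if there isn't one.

None

Highest win total is Rays with 8 (out of 9 possible).
Rays lost to Herons, so no team went undefeated.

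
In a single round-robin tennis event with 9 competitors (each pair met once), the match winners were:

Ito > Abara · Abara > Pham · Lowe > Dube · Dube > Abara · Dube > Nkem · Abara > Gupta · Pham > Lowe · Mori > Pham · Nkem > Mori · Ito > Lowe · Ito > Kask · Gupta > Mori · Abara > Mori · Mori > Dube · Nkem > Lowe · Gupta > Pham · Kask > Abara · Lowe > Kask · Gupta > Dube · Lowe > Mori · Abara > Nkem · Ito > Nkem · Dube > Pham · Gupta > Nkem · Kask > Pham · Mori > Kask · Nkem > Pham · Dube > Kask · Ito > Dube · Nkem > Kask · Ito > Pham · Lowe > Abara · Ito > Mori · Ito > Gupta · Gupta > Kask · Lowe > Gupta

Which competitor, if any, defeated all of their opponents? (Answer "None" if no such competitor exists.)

Ito

Ito has 8 wins out of 8 opponents — a perfect record.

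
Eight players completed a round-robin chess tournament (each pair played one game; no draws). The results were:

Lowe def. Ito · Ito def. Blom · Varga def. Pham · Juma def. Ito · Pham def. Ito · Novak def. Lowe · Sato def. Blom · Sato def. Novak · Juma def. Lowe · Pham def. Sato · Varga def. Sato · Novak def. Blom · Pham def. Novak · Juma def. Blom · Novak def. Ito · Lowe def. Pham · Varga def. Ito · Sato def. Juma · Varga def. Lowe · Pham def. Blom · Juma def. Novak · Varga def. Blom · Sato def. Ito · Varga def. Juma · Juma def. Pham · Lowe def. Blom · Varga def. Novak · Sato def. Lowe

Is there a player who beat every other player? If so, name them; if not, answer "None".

Varga has 7 wins out of 7 opponents — a perfect record.

Varga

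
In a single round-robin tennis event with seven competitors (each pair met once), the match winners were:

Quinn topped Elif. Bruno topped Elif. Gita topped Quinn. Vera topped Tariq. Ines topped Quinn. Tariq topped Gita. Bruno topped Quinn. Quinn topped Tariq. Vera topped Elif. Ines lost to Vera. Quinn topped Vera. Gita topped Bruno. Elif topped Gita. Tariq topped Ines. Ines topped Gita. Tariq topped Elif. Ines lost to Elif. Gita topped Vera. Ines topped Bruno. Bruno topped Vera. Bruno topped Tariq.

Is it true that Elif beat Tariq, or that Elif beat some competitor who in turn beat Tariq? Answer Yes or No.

Elif did not beat Tariq directly.
Elif beat Ines, Gita, but each of them lost to Tariq. No two-step path.

No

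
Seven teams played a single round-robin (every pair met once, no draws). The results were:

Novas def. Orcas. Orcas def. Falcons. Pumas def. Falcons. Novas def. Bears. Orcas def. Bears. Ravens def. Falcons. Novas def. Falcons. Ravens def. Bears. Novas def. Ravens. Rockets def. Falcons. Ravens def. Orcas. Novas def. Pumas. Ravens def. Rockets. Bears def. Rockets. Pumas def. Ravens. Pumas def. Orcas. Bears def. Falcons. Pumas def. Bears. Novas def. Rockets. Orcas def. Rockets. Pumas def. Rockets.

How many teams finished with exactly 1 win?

1

Win totals: Bears 2, Orcas 3, Falcons 0, Pumas 5, Novas 6, Ravens 4, Rockets 1.
Exactly 1: Rockets — 1 team.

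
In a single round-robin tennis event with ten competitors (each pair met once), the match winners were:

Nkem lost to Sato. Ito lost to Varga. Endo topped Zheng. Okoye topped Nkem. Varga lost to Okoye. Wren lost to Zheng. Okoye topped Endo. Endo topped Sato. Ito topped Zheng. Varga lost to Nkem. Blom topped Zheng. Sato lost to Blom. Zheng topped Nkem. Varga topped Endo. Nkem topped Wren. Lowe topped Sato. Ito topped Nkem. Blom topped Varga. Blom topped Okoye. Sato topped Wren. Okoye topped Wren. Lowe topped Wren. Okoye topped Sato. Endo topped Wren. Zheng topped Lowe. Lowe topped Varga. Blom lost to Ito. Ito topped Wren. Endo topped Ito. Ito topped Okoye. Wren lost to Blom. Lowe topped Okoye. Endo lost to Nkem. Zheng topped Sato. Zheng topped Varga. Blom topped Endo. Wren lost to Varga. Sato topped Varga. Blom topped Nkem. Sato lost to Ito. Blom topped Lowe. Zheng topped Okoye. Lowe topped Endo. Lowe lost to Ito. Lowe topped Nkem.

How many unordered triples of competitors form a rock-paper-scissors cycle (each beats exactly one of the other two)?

16

Win totals: Sato 3, Lowe 6, Wren 0, Blom 8, Endo 4, Okoye 5, Zheng 6, Nkem 3, Varga 3, Ito 7.
A competitor with w wins dominates both others in C(w,2) triples; summing gives 3 + 15 + 0 + 28 + 6 + 10 + 15 + 3 + 3 + 21 = 104 transitive triples.
Total triples C(10,3) = 120, so cyclic triples = 120 − 104 = 16.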